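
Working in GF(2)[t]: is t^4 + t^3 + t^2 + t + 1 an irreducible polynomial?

Yes

Write f(t) = t^4 + t^3 + t^2 + t + 1.
Check for roots in GF(2): f(0) = 1; f(1) = 1.
No roots, so no linear factors.
Monic irreducibles of degree 2 over GF(2): t^2 + t + 1.
None of them divide f (all give nonzero remainder).
No irreducible factor of degree ≤ 2 exists, so f is irreducible over GF(2).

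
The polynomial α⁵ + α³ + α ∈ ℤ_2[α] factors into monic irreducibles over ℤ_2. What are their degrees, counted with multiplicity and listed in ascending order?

1, 2, 2

Write h(α) = α⁵ + α³ + α.
Roots in ℤ_2: h(0) = 0 → root; h(1) = 1.
Linear factors from roots: (α).
Complete factorization: h(α) = (α)·(α² + α + 1)^2.
Factor degrees with multiplicity: 1 + 2 + 2 = 5.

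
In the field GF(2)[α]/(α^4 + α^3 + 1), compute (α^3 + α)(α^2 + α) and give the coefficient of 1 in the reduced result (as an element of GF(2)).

Multiply in GF(2)[α]: (α^3 + α)·(α^2 + α) = α^5 + α^4 + α^3 + α^2.
Reduce using α^4 ≡ α^3 + 1 (mod α^4 + α^3 + 1).
Reduced: α^3 + α^2 + α.

0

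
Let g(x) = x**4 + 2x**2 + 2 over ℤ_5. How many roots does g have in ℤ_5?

2

Evaluate at each of the 5 elements of ℤ_5:
g(0) = 2; g(1) = 0 → root; g(2) = 1; g(3) = 1; g(4) = 0 → root.
Roots: {1, 4}.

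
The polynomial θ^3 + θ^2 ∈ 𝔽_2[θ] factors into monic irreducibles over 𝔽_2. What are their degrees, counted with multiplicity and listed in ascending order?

Write h(θ) = θ^3 + θ^2.
Roots in 𝔽_2: h(0) = 0 → root; h(1) = 0 → root.
Linear factors from roots: (θ), (θ + 1).
Complete factorization: h(θ) = (θ + 1)·(θ)^2.
Factor degrees with multiplicity: 1 + 1 + 1 = 3.

1, 1, 1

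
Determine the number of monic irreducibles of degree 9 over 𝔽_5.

217000

By the necklace-counting formula, N_5(9) = (1/9) Σ_{d|9} μ(9/d)·5^d.
Divisors of 9: 1, 3, 9; μ(9/d) for each: 0, -1, 1.
Σ = − 5^3 + 5^9 = 1953000.
N = 1953000/9 = 217000.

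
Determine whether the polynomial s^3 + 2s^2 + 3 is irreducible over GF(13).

Write m(s) = s^3 + 2s^2 + 3.
Check each element of GF(13) for a root: m(0)=3, m(1)=6, m(2)=6, m(3)=9, m(4)=8, m(5)=9, m(6)=5, m(7)=2, m(8)=6, m(9)=10, m(10)=7, m(11)=3, m(12)=4.
No roots. A degree-3 polynomial over a field with no linear factor is irreducible.

Yes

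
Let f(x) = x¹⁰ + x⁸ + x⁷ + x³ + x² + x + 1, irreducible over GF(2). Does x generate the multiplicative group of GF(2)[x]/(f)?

Yes

|GF(2^10)^×| = 2^10 − 1 = 1023. Prime factorization: 1023 = 3·11·31.
f is primitive ⇔ x has order 1023 in GF(2)[x]/(f), i.e. x^(1023/q) ≠ 1 for each prime q | 1023.
x^(341) mod f = x⁹ + x⁸ + x⁷ + x⁶ + x⁴ + x².
x^(93) mod f = x⁹ + x⁸ + x⁶ + x⁵ + x³ + x.
x^(33) mod f = x⁸ + x⁵ + x⁴ + x³ + x² + x + 1.
None equal 1, so x has full order 1023; f is primitive.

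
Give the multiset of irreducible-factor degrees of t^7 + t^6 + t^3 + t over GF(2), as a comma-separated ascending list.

1, 1, 2, 3

Write h(t) = t^7 + t^6 + t^3 + t.
Roots in GF(2): h(0) = 0 → root; h(1) = 0 → root.
Linear factors from roots: (t), (t + 1).
Complete factorization: h(t) = (t)·(t + 1)·(t^2 + t + 1)·(t^3 + t^2 + 1).
Factor degrees with multiplicity: 1 + 1 + 2 + 3 = 7.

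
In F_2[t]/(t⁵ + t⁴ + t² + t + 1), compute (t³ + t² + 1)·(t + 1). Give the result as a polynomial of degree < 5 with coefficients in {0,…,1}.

Multiply in F_2[t]: (t³ + t² + 1)·(t + 1) = t⁴ + t² + t + 1.
Reduced: t⁴ + t² + t + 1.

t^4 + t^2 + t + 1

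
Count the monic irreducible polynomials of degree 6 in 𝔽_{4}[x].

Gauss's count: N_{4}(6) = (1/6) Σ_{d|6} μ(6/d)·4^d.
Divisors of 6: 1, 2, 3, 6; μ(6/d) for each: 1, -1, -1, 1.
Σ = 4^1 − 4^2 − 4^3 + 4^6 = 4020.
N = 4020/6 = 670.

670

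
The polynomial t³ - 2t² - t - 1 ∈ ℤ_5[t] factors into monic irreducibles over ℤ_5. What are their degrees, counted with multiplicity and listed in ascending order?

1, 2

Write f(t) = t³ - 2t² - t - 1.
Roots in ℤ_5: f(0) = 4; f(1) = 2; f(2) = 2; f(3) = 0 → root; f(4) = 2.
Linear factors from roots: (t + 2).
Complete factorization: f(t) = (t + 2)·(t² + t + 2).
Factor degrees with multiplicity: 1 + 2 = 3.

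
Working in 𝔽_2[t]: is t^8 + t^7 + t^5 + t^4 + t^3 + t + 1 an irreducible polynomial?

Write m(t) = t^8 + t^7 + t^5 + t^4 + t^3 + t + 1.
Check for roots in 𝔽_2: m(0) = 1; m(1) = 1.
No roots, so no linear factors.
Monic irreducibles of degree 2 over GF(2): t^2 + t + 1.
None of them divide m (all give nonzero remainder).
Monic irreducibles of degree 3 over GF(2): t^3 + t + 1, t^3 + t^2 + 1.
None of them divide m (all give nonzero remainder).
Monic irreducibles of degree 4 over GF(2): t^4 + t + 1, t^4 + t^3 + 1, t^4 + t^3 + t^2 + t + 1.
t^4 + t + 1 divides m: m(t) = (t^4 + t + 1)·(t^4 + t^3 + 1).

No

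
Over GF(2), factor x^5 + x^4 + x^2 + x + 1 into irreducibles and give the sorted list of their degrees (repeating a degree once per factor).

Write f(x) = x^5 + x^4 + x^2 + x + 1.
Roots in GF(2): f(0) = 1; f(1) = 1.
Complete factorization: f(x) = (x^5 + x^4 + x^2 + x + 1).
Factor degrees with multiplicity: 5 = 5.

5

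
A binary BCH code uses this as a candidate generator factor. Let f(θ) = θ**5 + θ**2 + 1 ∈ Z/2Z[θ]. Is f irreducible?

Check for roots in Z/2Z: f(0) = 1; f(1) = 1.
No roots, so no linear factors.
Monic irreducibles of degree 2 over GF(2): θ**2 + θ + 1.
None of them divide f (all give nonzero remainder).
No irreducible factor of degree ≤ 2 exists, so f is irreducible over GF(2).

Yes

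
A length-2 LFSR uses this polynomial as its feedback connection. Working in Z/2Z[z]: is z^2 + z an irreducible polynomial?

Write h(z) = z^2 + z.
Check for roots in Z/2Z: h(0) = 0 → root; h(1) = 0 → root.
h(0) = 0, so (z) divides h(z); h is reducible.

No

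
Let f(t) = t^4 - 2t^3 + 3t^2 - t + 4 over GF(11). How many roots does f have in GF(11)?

Evaluate at each of the 11 elements of GF(11):
f(0) = 4; f(1) = 5; f(2) = 3; f(3) = 0 → root; f(4) = 0 → root; f(5) = 9; f(6) = 2; f(7) = 0 → root; f(8) = 4; f(9) = 6; f(10) = 0 → root.
Roots: {3, 4, 7, 10}.

4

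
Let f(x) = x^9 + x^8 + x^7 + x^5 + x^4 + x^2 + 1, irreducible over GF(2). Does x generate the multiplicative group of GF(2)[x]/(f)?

Yes

|GF(2^9)^×| = 2^9 − 1 = 511. Prime factorization: 511 = 7·73.
f is primitive ⇔ x has order 511 in GF(2)[x]/(f), i.e. x^(511/q) ≠ 1 for each prime q | 511.
x^(73) mod f = x^8 + x^5 + x^4 + x^3 + x^2 + 1.
x^(7) mod f = x^7.
None equal 1, so x has full order 511; f is primitive.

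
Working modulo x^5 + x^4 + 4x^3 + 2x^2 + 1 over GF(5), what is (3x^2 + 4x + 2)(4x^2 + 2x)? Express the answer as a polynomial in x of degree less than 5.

Multiply in GF(5)[x]: (3x^2 + 4x + 2)·(4x^2 + 2x) = 2x^4 + 2x^3 + x^2 + 4x.
Reduced: 2x^4 + 2x^3 + x^2 + 4x.

2x^4 + 2x^3 + x^2 + 4x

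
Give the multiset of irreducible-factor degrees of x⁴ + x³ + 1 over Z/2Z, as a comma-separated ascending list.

Write g(x) = x⁴ + x³ + 1.
Roots in Z/2Z: g(0) = 1; g(1) = 1.
Complete factorization: g(x) = (x⁴ + x³ + 1).
Factor degrees with multiplicity: 4 = 4.

4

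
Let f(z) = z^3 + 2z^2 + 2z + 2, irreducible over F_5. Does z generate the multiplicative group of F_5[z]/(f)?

Yes

|GF(5^3)^×| = 5^3 − 1 = 124. Prime factorization: 124 = 2^2·31.
f is primitive ⇔ z has order 124 in GF(5)[z]/(f), i.e. z^(124/q) ≠ 1 for each prime q | 124.
z^(62) mod f = 4.
z^(4) mod f = 2z^2 + 2z + 4.
None equal 1, so z has full order 124; f is primitive.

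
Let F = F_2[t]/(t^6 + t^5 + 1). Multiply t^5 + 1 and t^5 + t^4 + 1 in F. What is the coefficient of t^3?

Multiply in F_2[t]: (t^5 + 1)·(t^5 + t^4 + 1) = t^10 + t^9 + t^4 + 1.
Reduce using t^6 ≡ t^5 + 1 (mod t^6 + t^5 + 1).
Reduced: 1.

0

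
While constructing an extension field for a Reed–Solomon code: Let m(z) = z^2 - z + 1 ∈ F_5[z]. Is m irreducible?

Check for roots in F_5: m(0) = 1; m(1) = 1; m(2) = 3; m(3) = 2; m(4) = 3.
No roots. A degree-2 polynomial over a field with no linear factor is irreducible.

Yes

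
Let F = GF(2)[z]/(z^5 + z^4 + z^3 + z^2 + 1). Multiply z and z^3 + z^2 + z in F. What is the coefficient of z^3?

1

Multiply in GF(2)[z]: (z)·(z^3 + z^2 + z) = z^4 + z^3 + z^2.
Reduced: z^4 + z^3 + z^2.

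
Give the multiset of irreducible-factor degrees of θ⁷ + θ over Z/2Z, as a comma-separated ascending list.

Write f(θ) = θ⁷ + θ.
Roots in Z/2Z: f(0) = 0 → root; f(1) = 0 → root.
Linear factors from roots: (θ), (θ + 1).
Complete factorization: f(θ) = (θ)·(θ + 1)^2·(θ² + θ + 1)^2.
Factor degrees with multiplicity: 1 + 1 + 1 + 2 + 2 = 7.

1, 1, 1, 2, 2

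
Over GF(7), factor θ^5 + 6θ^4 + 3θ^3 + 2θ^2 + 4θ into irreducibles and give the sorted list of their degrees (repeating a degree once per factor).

1, 1, 1, 1, 1

Write f(θ) = θ^5 + 6θ^4 + 3θ^3 + 2θ^2 + 4θ.
Linear factors from roots: (θ), (θ + 5), (θ + 4), (θ + 3), (θ + 1).
Complete factorization: f(θ) = (θ)·(θ + 1)·(θ + 3)·(θ + 4)·(θ + 5).
Factor degrees with multiplicity: 1 + 1 + 1 + 1 + 1 = 5.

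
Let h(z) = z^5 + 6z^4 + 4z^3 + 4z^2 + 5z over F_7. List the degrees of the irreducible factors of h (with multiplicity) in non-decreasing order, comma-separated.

1, 1, 3

Linear factors from roots: (z), (z + 1).
Complete factorization: h(z) = (z)·(z + 1)·(z^3 + 5z^2 + 6z + 5).
Factor degrees with multiplicity: 1 + 1 + 3 = 5.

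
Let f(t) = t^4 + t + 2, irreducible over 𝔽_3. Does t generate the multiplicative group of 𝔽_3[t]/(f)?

|GF(3^4)^×| = 3^4 − 1 = 80. Prime factorization: 80 = 2^4·5.
f is primitive ⇔ t has order 80 in GF(3)[t]/(f), i.e. t^(80/q) ≠ 1 for each prime q | 80.
t^(40) mod f = 2.
t^(16) mod f = 2t^3 + t + 2.
None equal 1, so t has full order 80; f is primitive.

Yes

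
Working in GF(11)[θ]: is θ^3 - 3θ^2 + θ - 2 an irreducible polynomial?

Yes

Write P(θ) = θ^3 - 3θ^2 + θ - 2.
Check each element of GF(11) for a root: P(0)=9, P(1)=8, P(2)=7, P(3)=1, P(4)=7, P(5)=9, P(6)=2, P(7)=3, P(8)=7, P(9)=9, P(10)=4.
No roots. A degree-3 polynomial over a field with no linear factor is irreducible.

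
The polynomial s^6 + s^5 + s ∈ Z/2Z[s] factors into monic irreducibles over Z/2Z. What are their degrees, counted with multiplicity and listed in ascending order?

1, 2, 3

Write f(s) = s^6 + s^5 + s.
Roots in Z/2Z: f(0) = 0 → root; f(1) = 1.
Linear factors from roots: (s).
Complete factorization: f(s) = (s)·(s^2 + s + 1)·(s^3 + s + 1).
Factor degrees with multiplicity: 1 + 2 + 3 = 6.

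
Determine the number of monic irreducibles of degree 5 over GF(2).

6

x^(2^5) − x is the product of all monic irreducibles of degree dividing 5; Möbius inversion gives N = (1/5) Σ μ(5/d)·2^d.
Divisors of 5: 1, 5; μ(5/d) for each: -1, 1.
Σ = − 2^1 + 2^5 = 30.
N = 30/5 = 6.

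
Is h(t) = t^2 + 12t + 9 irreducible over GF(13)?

No

Check each element of GF(13) for a root: h(0)=9, h(1)=9, h(2)=11, h(3)=2, h(4)=8, h(5)=3, h(6)=0, h(7)=12, h(8)=0, h(9)=3, h(10)=8, h(11)=2, h(12)=11.
h(6) = 0, so (t − 6) divides h(t); h is reducible.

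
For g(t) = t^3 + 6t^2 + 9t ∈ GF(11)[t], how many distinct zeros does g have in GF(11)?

Evaluate at each of the 11 elements of GF(11):
g(0) = 0 → root; g(1) = 5; g(2) = 6; g(3) = 9; g(4) = 9; g(5) = 1; g(6) = 2; g(7) = 7; g(8) = 0 → root; g(9) = 9; g(10) = 7.
Roots: {0, 8}.

2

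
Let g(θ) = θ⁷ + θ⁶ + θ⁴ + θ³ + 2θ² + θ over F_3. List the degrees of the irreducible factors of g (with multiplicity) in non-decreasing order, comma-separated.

Roots in F_3: g(0) = 0 → root; g(1) = 1; g(2) = 1.
Linear factors from roots: (θ).
Complete factorization: g(θ) = (θ)·(θ² + θ + 2)·(θ⁴ + θ² + 2).
Factor degrees with multiplicity: 1 + 2 + 4 = 7.

1, 2, 4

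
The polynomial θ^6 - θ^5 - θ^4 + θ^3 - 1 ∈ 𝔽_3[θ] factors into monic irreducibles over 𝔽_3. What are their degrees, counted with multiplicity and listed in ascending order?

Write f(θ) = θ^6 - θ^5 - θ^4 + θ^3 - 1.
Roots in 𝔽_3: f(0) = 2; f(1) = 2; f(2) = 2.
Complete factorization: f(θ) = (θ^6 - θ^5 - θ^4 + θ^3 - 1).
Factor degrees with multiplicity: 6 = 6.

6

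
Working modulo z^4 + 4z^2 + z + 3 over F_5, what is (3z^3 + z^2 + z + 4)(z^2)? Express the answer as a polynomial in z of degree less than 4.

4z^3 + 2z^2 + 2

Multiply in F_5[z]: (3z^3 + z^2 + z + 4)·(z^2) = 3z^5 + z^4 + z^3 + 4z^2.
Reduce using z^4 ≡ z^2 + 4z + 2 (mod z^4 + 4z^2 + z + 3).
Reduced: 4z^3 + 2z^2 + 2.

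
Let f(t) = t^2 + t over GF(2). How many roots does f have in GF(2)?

Evaluate at each of the 2 elements of GF(2):
f(0) = 0 → root; f(1) = 0 → root.
Roots: {0, 1}.

2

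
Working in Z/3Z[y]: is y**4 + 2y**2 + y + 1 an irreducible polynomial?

No

Write h(y) = y**4 + 2y**2 + y + 1.
Check for roots in Z/3Z: h(0) = 1; h(1) = 2; h(2) = 0 → root.
h(2) = 0, so (y − 2) divides h(y); h is reducible.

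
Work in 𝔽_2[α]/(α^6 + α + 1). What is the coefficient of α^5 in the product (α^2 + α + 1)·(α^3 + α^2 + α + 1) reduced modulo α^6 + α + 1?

1

Multiply in 𝔽_2[α]: (α^2 + α + 1)·(α^3 + α^2 + α + 1) = α^5 + α^3 + α^2 + 1.
Reduced: α^5 + α^3 + α^2 + 1.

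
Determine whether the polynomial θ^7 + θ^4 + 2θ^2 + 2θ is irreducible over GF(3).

Write h(θ) = θ^7 + θ^4 + 2θ^2 + 2θ.
Check for roots in GF(3): h(0) = 0 → root; h(1) = 0 → root; h(2) = 0 → root.
h(0) = 0, so (θ) divides h(θ); h is reducible.

No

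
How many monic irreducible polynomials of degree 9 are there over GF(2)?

56

The number of monic irreducibles of degree 9 over GF(2) is (1/9)·Σ_{d∣9} μ(9/d) 2^d.
Divisors of 9: 1, 3, 9; μ(9/d) for each: 0, -1, 1.
Σ = − 2^3 + 2^9 = 504.
N = 504/9 = 56.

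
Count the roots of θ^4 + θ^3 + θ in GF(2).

Write P(θ) = θ^4 + θ^3 + θ.
Evaluate at each of the 2 elements of GF(2):
P(0) = 0 → root; P(1) = 1.
Roots: {0}.

1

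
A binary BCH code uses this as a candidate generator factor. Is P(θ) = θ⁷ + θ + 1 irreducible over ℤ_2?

Yes

Check for roots in ℤ_2: P(0) = 1; P(1) = 1.
No roots, so no linear factors.
Monic irreducibles of degree 2 over GF(2): θ² + θ + 1.
None of them divide P (all give nonzero remainder).
Monic irreducibles of degree 3 over GF(2): θ³ + θ + 1, θ³ + θ² + 1.
None of them divide P (all give nonzero remainder).
No irreducible factor of degree ≤ 3 exists, so P is irreducible over GF(2).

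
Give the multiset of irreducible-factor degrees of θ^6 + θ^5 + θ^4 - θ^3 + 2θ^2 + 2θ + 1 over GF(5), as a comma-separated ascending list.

6

Write g(θ) = θ^6 + θ^5 + θ^4 - θ^3 + 2θ^2 + 2θ + 1.
Roots in GF(5): g(0) = 1; g(1) = 2; g(2) = 2; g(3) = 1; g(4) = 3.
Complete factorization: g(θ) = (θ^6 + θ^5 + θ^4 - θ^3 + 2θ^2 + 2θ + 1).
Factor degrees with multiplicity: 6 = 6.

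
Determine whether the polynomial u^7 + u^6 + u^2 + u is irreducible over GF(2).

Write g(u) = u^7 + u^6 + u^2 + u.
Check for roots in GF(2): g(0) = 0 → root; g(1) = 0 → root.
g(0) = 0, so (u) divides g(u); g is reducible.

No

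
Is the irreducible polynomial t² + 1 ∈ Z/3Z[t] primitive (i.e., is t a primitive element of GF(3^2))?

No

Write f(t) = t² + 1.
|GF(3^2)^×| = 3^2 − 1 = 8. Prime factorization: 8 = 2^3.
f is primitive ⇔ t has order 8 in GF(3)[t]/(f), i.e. t^(8/q) ≠ 1 for each prime q | 8.
t^(4) mod f = 1
Since t^(4) = 1, the order of t divides 4 < 8; not primitive.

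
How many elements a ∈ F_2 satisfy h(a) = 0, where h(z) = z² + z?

2

Evaluate at each of the 2 elements of F_2:
h(0) = 0 → root; h(1) = 0 → root.
Roots: {0, 1}.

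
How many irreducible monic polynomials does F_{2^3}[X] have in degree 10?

By the necklace-counting formula, N_8(10) = (1/10) Σ_{d|10} μ(10/d)·8^d.
Divisors of 10: 1, 2, 5, 10; μ(10/d) for each: 1, -1, -1, 1.
Σ = 8^1 − 8^2 − 8^5 + 8^10 = 1073709000.
N = 1073709000/10 = 107370900.

107370900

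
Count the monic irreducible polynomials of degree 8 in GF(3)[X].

810

x^(3^8) − x is the product of all monic irreducibles of degree dividing 8; Möbius inversion gives N = (1/8) Σ μ(8/d)·3^d.
Divisors of 8: 1, 2, 4, 8; μ(8/d) for each: 0, 0, -1, 1.
Σ = − 3^4 + 3^8 = 6480.
N = 6480/8 = 810.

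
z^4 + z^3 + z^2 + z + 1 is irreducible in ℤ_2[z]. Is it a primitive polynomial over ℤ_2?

No

Write f(z) = z^4 + z^3 + z^2 + z + 1.
|GF(2^4)^×| = 2^4 − 1 = 15. Prime factorization: 15 = 3·5.
f is primitive ⇔ z has order 15 in GF(2)[z]/(f), i.e. z^(15/q) ≠ 1 for each prime q | 15.
z^(5) mod f = 1
z^(3) mod f = z^3.
Since z^(5) = 1, the order of z divides 5 < 15; not primitive.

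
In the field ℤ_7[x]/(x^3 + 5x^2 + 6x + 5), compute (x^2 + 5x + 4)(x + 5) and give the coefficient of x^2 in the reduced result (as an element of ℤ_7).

Multiply in ℤ_7[x]: (x^2 + 5x + 4)·(x + 5) = x^3 + 3x^2 + x + 6.
Reduce using x^3 ≡ 2x^2 + x + 2 (mod x^3 + 5x^2 + 6x + 5).
Reduced: 5x^2 + 2x + 1.

5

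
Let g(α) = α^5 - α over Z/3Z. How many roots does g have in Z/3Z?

3

Evaluate at each of the 3 elements of Z/3Z:
g(0) = 0 → root; g(1) = 0 → root; g(2) = 0 → root.
Roots: {0, 1, 2}.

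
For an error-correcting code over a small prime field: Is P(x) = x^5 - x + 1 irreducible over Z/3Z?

Yes

Check for roots in Z/3Z: P(0) = 1; P(1) = 1; P(2) = 1.
No roots, so no linear factors.
Monic irreducibles of degree 2 over GF(3): x^2 + 1, x^2 + x - 1, x^2 - x - 1.
None of them divide P (all give nonzero remainder).
No irreducible factor of degree ≤ 2 exists, so P is irreducible over GF(3).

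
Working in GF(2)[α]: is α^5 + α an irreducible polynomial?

Write g(α) = α^5 + α.
Check for roots in GF(2): g(0) = 0 → root; g(1) = 0 → root.
g(0) = 0, so (α) divides g(α); g is reducible.

No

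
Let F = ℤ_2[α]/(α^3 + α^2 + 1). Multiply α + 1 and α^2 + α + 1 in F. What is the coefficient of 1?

Multiply in ℤ_2[α]: (α + 1)·(α^2 + α + 1) = α^3 + 1.
Reduce using α^3 ≡ α^2 + 1 (mod α^3 + α^2 + 1).
Reduced: α^2.

0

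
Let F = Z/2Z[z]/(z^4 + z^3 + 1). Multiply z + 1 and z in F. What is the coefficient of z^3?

0

Multiply in Z/2Z[z]: (z + 1)·(z) = z^2 + z.
Reduced: z^2 + z.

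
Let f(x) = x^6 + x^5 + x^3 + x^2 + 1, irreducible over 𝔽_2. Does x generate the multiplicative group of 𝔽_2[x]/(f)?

Yes

|GF(2^6)^×| = 2^6 − 1 = 63. Prime factorization: 63 = 3^2·7.
f is primitive ⇔ x has order 63 in GF(2)[x]/(f), i.e. x^(63/q) ≠ 1 for each prime q | 63.
x^(21) mod f = x^4 + x^2 + x + 1.
x^(9) mod f = x^2 + x.
None equal 1, so x has full order 63; f is primitive.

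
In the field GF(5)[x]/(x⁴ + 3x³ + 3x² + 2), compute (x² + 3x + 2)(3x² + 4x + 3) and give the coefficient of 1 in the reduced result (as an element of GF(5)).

0

Multiply in GF(5)[x]: (x² + 3x + 2)·(3x² + 4x + 3) = 3x⁴ + 3x³ + x² + 2x + 1.
Reduce using x⁴ ≡ 2x³ + 2x² + 3 (mod x⁴ + 3x³ + 3x² + 2).
Reduced: 4x³ + 2x² + 2x.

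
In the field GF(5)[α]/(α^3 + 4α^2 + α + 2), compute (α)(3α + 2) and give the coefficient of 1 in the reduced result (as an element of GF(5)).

Multiply in GF(5)[α]: (α)·(3α + 2) = 3α^2 + 2α.
Reduced: 3α^2 + 2α.

0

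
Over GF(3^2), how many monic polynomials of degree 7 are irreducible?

x^(9^7) − x is the product of all monic irreducibles of degree dividing 7; Möbius inversion gives N = (1/7) Σ μ(7/d)·9^d.
Divisors of 7: 1, 7; μ(7/d) for each: -1, 1.
Σ = − 9^1 + 9^7 = 4782960.
N = 4782960/7 = 683280.

683280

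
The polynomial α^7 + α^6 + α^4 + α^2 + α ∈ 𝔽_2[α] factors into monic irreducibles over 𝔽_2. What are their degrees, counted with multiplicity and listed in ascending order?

1, 2, 2, 2

Write g(α) = α^7 + α^6 + α^4 + α^2 + α.
Roots in 𝔽_2: g(0) = 0 → root; g(1) = 1.
Linear factors from roots: (α).
Complete factorization: g(α) = (α)·(α^2 + α + 1)^3.
Factor degrees with multiplicity: 1 + 2 + 2 + 2 = 7.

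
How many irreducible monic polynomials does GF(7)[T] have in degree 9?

By the necklace-counting formula, N_7(9) = (1/9) Σ_{d|9} μ(9/d)·7^d.
Divisors of 9: 1, 3, 9; μ(9/d) for each: 0, -1, 1.
Σ = − 7^3 + 7^9 = 40353264.
N = 40353264/9 = 4483696.

4483696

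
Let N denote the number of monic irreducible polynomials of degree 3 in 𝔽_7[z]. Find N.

112

Gauss's count: N_{7}(3) = (1/3) Σ_{d|3} μ(3/d)·7^d.
Divisors of 3: 1, 3; μ(3/d) for each: -1, 1.
Σ = − 7^1 + 7^3 = 336.
N = 336/3 = 112.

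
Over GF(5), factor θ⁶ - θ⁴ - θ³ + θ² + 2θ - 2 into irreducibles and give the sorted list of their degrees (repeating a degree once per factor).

Write h(θ) = θ⁶ - θ⁴ - θ³ + θ² + 2θ - 2.
Roots in GF(5): h(0) = 3; h(1) = 0 → root; h(2) = 1; h(3) = 4; h(4) = 3.
Linear factors from roots: (θ - 1).
Complete factorization: h(θ) = (θ - 1)·(θ² + 2θ - 2)·(θ³ - θ² - θ - 1).
Factor degrees with multiplicity: 1 + 2 + 3 = 6.

1, 2, 3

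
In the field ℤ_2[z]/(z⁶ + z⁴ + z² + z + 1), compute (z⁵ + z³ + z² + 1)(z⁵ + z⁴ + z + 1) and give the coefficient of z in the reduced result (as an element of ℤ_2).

1

Multiply in ℤ_2[z]: (z⁵ + z³ + z² + 1)·(z⁵ + z⁴ + z + 1) = z¹⁰ + z⁹ + z⁸ + z² + z + 1.
Reduce using z⁶ ≡ z⁴ + z² + z + 1 (mod z⁶ + z⁴ + z² + z + 1).
Reduced: z⁵ + z⁴ + z² + z.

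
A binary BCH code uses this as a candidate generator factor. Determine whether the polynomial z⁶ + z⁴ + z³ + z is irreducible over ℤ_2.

No

Write g(z) = z⁶ + z⁴ + z³ + z.
Check for roots in ℤ_2: g(0) = 0 → root; g(1) = 0 → root.
g(0) = 0, so (z) divides g(z); g is reducible.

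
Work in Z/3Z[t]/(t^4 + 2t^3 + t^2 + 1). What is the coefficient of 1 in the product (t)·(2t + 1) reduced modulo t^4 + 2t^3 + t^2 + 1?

0

Multiply in Z/3Z[t]: (t)·(2t + 1) = 2t^2 + t.
Reduced: 2t^2 + t.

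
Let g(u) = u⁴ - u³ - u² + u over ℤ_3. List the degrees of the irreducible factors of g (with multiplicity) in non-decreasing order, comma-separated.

Roots in ℤ_3: g(0) = 0 → root; g(1) = 0 → root; g(2) = 0 → root.
Linear factors from roots: (u), (u - 1), (u + 1).
Complete factorization: g(u) = (u)·(u + 1)·(u - 1)^2.
Factor degrees with multiplicity: 1 + 1 + 1 + 1 = 4.

1, 1, 1, 1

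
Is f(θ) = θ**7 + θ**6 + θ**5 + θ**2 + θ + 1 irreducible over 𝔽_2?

Check for roots in 𝔽_2: f(0) = 1; f(1) = 0 → root.
f(1) = 0, so (θ − 1) divides f(θ); f is reducible.

No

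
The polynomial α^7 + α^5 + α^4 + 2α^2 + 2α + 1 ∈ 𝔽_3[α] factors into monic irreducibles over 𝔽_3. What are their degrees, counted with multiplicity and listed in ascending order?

Write g(α) = α^7 + α^5 + α^4 + 2α^2 + 2α + 1.
Roots in 𝔽_3: g(0) = 1; g(1) = 2; g(2) = 0 → root.
Linear factors from roots: (α + 1).
Complete factorization: g(α) = (α + 1)^2·(α^2 + α + 2)·(α^3 + 2α + 2).
Factor degrees with multiplicity: 1 + 1 + 2 + 3 = 7.

1, 1, 2, 3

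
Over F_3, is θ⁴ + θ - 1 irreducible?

Write f(θ) = θ⁴ + θ - 1.
Check for roots in F_3: f(0) = 2; f(1) = 1; f(2) = 2.
No roots, so no linear factors.
Monic irreducibles of degree 2 over GF(3): θ² + 1, θ² + θ - 1, θ² - θ - 1.
None of them divide f (all give nonzero remainder).
No irreducible factor of degree ≤ 2 exists, so f is irreducible over GF(3).

Yes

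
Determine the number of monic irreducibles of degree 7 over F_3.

Gauss's count: N_{3}(7) = (1/7) Σ_{d|7} μ(7/d)·3^d.
Divisors of 7: 1, 7; μ(7/d) for each: -1, 1.
Σ = − 3^1 + 3^7 = 2184.
N = 2184/7 = 312.

312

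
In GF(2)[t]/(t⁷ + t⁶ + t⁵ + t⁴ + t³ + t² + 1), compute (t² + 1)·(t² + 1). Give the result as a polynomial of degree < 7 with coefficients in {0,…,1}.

Multiply in GF(2)[t]: (t² + 1)·(t² + 1) = t⁴ + 1.
Reduced: t⁴ + 1.

t^4 + 1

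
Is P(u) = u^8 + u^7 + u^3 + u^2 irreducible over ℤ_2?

Check for roots in ℤ_2: P(0) = 0 → root; P(1) = 0 → root.
P(0) = 0, so (u) divides P(u); P is reducible.

No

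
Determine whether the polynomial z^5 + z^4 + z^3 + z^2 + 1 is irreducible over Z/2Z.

Yes

Write h(z) = z^5 + z^4 + z^3 + z^2 + 1.
Check for roots in Z/2Z: h(0) = 1; h(1) = 1.
No roots, so no linear factors.
Monic irreducibles of degree 2 over GF(2): z^2 + z + 1.
None of them divide h (all give nonzero remainder).
No irreducible factor of degree ≤ 2 exists, so h is irreducible over GF(2).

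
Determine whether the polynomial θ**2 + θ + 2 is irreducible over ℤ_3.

Write g(θ) = θ**2 + θ + 2.
Check for roots in ℤ_3: g(0) = 2; g(1) = 1; g(2) = 2.
No roots. A degree-2 polynomial over a field with no linear factor is irreducible.

Yes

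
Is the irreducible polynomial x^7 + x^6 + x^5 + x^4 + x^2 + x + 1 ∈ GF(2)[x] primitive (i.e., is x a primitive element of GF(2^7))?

Yes

Write f(x) = x^7 + x^6 + x^5 + x^4 + x^2 + x + 1.
|GF(2^7)^×| = 2^7 − 1 = 127. Prime factorization: 127 = 127.
f is primitive ⇔ x has order 127 in GF(2)[x]/(f), i.e. x^(127/q) ≠ 1 for each prime q | 127.
x^(1) mod f = x.
None equal 1, so x has full order 127; f is primitive.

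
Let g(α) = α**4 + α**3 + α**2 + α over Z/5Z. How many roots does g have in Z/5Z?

4

Evaluate at each of the 5 elements of Z/5Z:
g(0) = 0 → root; g(1) = 4; g(2) = 0 → root; g(3) = 0 → root; g(4) = 0 → root.
Roots: {0, 2, 3, 4}.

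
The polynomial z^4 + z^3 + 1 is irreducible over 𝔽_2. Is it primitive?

Write f(z) = z^4 + z^3 + 1.
|GF(2^4)^×| = 2^4 − 1 = 15. Prime factorization: 15 = 3·5.
f is primitive ⇔ z has order 15 in GF(2)[z]/(f), i.e. z^(15/q) ≠ 1 for each prime q | 15.
z^(5) mod f = z^3 + z + 1.
z^(3) mod f = z^3.
None equal 1, so z has full order 15; f is primitive.

Yes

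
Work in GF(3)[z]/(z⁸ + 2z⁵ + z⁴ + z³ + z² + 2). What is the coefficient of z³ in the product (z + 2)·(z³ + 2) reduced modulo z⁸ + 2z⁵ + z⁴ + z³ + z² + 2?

Multiply in GF(3)[z]: (z + 2)·(z³ + 2) = z⁴ + 2z³ + 2z + 1.
Reduced: z⁴ + 2z³ + 2z + 1.

2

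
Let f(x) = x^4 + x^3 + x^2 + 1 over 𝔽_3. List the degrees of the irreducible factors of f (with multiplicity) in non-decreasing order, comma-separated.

Roots in 𝔽_3: f(0) = 1; f(1) = 1; f(2) = 2.
Complete factorization: f(x) = (x^4 + x^3 + x^2 + 1).
Factor degrees with multiplicity: 4 = 4.

4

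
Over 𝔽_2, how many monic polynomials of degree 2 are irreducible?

1

The number of monic irreducibles of degree 2 over GF(2) is (1/2)·Σ_{d∣2} μ(2/d) 2^d.
Divisors of 2: 1, 2; μ(2/d) for each: -1, 1.
Σ = − 2^1 + 2^2 = 2.
N = 2/2 = 1.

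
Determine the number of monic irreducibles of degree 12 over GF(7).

By the necklace-counting formula, N_7(12) = (1/12) Σ_{d|12} μ(12/d)·7^d.
Divisors of 12: 1, 2, 3, 4, 6, 12; μ(12/d) for each: 0, 1, 0, -1, -1, 1.
Σ = 7^2 − 7^4 − 7^6 + 7^12 = 13841167200.
N = 13841167200/12 = 1153430600.

1153430600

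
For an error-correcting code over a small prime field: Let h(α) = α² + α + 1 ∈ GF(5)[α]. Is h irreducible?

Check for roots in GF(5): h(0) = 1; h(1) = 3; h(2) = 2; h(3) = 3; h(4) = 1.
No roots. A degree-2 polynomial over a field with no linear factor is irreducible.

Yes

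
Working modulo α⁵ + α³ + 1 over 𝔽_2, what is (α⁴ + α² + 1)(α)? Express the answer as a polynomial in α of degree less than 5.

Multiply in 𝔽_2[α]: (α⁴ + α² + 1)·(α) = α⁵ + α³ + α.
Reduce using α⁵ ≡ α³ + 1 (mod α⁵ + α³ + 1).
Reduced: α + 1.

α + 1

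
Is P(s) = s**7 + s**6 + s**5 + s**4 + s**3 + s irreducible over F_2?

Check for roots in F_2: P(0) = 0 → root; P(1) = 0 → root.
P(0) = 0, so (s) divides P(s); P is reducible.

No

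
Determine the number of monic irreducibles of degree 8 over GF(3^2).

5380020

x^(9^8) − x is the product of all monic irreducibles of degree dividing 8; Möbius inversion gives N = (1/8) Σ μ(8/d)·9^d.
Divisors of 8: 1, 2, 4, 8; μ(8/d) for each: 0, 0, -1, 1.
Σ = − 9^4 + 9^8 = 43040160.
N = 43040160/8 = 5380020.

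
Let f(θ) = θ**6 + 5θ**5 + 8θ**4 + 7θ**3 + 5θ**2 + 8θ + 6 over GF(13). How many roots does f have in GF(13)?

4

Evaluate at each of the 13 elements of GF(13):
f(0) = 6; f(1) = 1; f(2) = 8; f(3) = 9; f(4) = 0 → root; f(5) = 12; f(6) = 7; f(7) = 0 → root; f(8) = 4; f(9) = 6; f(10) = 0 → root; f(11) = 12; f(12) = 0 → root.
Roots: {4, 7, 10, 12}.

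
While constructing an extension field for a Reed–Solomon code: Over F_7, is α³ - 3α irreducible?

No

Write g(α) = α³ - 3α.
Check for roots in F_7: g(0) = 0 → root; g(1) = 5; g(2) = 2; g(3) = 4; g(4) = 3; g(5) = 5; g(6) = 2.
g(0) = 0, so (α) divides g(α); g is reducible.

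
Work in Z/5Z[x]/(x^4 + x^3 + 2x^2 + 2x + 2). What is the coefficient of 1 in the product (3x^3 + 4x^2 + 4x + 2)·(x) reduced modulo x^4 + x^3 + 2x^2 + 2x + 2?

Multiply in Z/5Z[x]: (3x^3 + 4x^2 + 4x + 2)·(x) = 3x^4 + 4x^3 + 4x^2 + 2x.
Reduce using x^4 ≡ 4x^3 + 3x^2 + 3x + 3 (mod x^4 + x^3 + 2x^2 + 2x + 2).
Reduced: x^3 + 3x^2 + x + 4.

4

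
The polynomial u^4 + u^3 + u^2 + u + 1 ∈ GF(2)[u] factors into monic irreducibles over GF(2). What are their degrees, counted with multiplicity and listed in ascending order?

Write g(u) = u^4 + u^3 + u^2 + u + 1.
Roots in GF(2): g(0) = 1; g(1) = 1.
Complete factorization: g(u) = (u^4 + u^3 + u^2 + u + 1).
Factor degrees with multiplicity: 4 = 4.

4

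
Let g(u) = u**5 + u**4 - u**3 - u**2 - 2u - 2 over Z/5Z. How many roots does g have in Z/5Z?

Evaluate at each of the 5 elements of Z/5Z:
g(0) = 3; g(1) = 1; g(2) = 0 → root; g(3) = 0 → root; g(4) = 0 → root.
Roots: {2, 3, 4}.

3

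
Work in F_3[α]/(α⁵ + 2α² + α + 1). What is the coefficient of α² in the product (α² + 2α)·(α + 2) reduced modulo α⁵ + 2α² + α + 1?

1

Multiply in F_3[α]: (α² + 2α)·(α + 2) = α³ + α² + α.
Reduced: α³ + α² + α.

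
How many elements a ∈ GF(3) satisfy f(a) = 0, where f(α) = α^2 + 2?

Evaluate at each of the 3 elements of GF(3):
f(0) = 2; f(1) = 0 → root; f(2) = 0 → root.
Roots: {1, 2}.

2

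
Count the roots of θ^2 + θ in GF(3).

2

Write g(θ) = θ^2 + θ.
Evaluate at each of the 3 elements of GF(3):
g(0) = 0 → root; g(1) = 2; g(2) = 0 → root.
Roots: {0, 2}.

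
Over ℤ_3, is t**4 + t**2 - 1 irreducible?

Write f(t) = t**4 + t**2 - 1.
Check for roots in ℤ_3: f(0) = 2; f(1) = 1; f(2) = 1.
No roots, so no linear factors.
Monic irreducibles of degree 2 over GF(3): t**2 + 1, t**2 + t - 1, t**2 - t - 1.
None of them divide f (all give nonzero remainder).
No irreducible factor of degree ≤ 2 exists, so f is irreducible over GF(3).

Yes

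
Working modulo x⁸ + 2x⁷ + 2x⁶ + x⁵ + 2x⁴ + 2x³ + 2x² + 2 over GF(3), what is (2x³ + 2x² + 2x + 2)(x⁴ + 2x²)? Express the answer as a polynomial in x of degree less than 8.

2x^7 + 2x^6 + x^3 + x^2

Multiply in GF(3)[x]: (2x³ + 2x² + 2x + 2)·(x⁴ + 2x²) = 2x⁷ + 2x⁶ + x³ + x².
Reduced: 2x⁷ + 2x⁶ + x³ + x².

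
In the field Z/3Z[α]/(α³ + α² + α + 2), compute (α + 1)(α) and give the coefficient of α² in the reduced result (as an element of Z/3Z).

Multiply in Z/3Z[α]: (α + 1)·(α) = α² + α.
Reduced: α² + α.

1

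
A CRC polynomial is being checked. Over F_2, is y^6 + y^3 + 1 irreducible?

Write m(y) = y^6 + y^3 + 1.
Check for roots in F_2: m(0) = 1; m(1) = 1.
No roots, so no linear factors.
Monic irreducibles of degree 2 over GF(2): y^2 + y + 1.
None of them divide m (all give nonzero remainder).
Monic irreducibles of degree 3 over GF(2): y^3 + y + 1, y^3 + y^2 + 1.
None of them divide m (all give nonzero remainder).
No irreducible factor of degree ≤ 3 exists, so m is irreducible over GF(2).

Yes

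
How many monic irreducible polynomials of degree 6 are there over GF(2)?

9

x^(2^6) − x is the product of all monic irreducibles of degree dividing 6; Möbius inversion gives N = (1/6) Σ μ(6/d)·2^d.
Divisors of 6: 1, 2, 3, 6; μ(6/d) for each: 1, -1, -1, 1.
Σ = 2^1 − 2^2 − 2^3 + 2^6 = 54.
N = 54/6 = 9.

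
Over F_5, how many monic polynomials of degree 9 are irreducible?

217000

x^(5^9) − x is the product of all monic irreducibles of degree dividing 9; Möbius inversion gives N = (1/9) Σ μ(9/d)·5^d.
Divisors of 9: 1, 3, 9; μ(9/d) for each: 0, -1, 1.
Σ = − 5^3 + 5^9 = 1953000.
N = 1953000/9 = 217000.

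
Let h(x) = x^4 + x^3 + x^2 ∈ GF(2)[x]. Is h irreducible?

No

Check for roots in GF(2): h(0) = 0 → root; h(1) = 1.
h(0) = 0, so (x) divides h(x); h is reducible.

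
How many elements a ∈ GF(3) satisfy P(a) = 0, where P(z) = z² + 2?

2

Evaluate at each of the 3 elements of GF(3):
P(0) = 2; P(1) = 0 → root; P(2) = 0 → root.
Roots: {1, 2}.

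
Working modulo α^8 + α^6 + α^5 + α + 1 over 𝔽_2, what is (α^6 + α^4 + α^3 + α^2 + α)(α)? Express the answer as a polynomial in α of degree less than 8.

Multiply in 𝔽_2[α]: (α^6 + α^4 + α^3 + α^2 + α)·(α) = α^7 + α^5 + α^4 + α^3 + α^2.
Reduced: α^7 + α^5 + α^4 + α^3 + α^2.

α^7 + α^5 + α^4 + α^3 + α^2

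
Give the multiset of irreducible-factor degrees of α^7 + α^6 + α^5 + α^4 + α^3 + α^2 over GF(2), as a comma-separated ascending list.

1, 1, 1, 2, 2

Write h(α) = α^7 + α^6 + α^5 + α^4 + α^3 + α^2.
Roots in GF(2): h(0) = 0 → root; h(1) = 0 → root.
Linear factors from roots: (α), (α + 1).
Complete factorization: h(α) = (α + 1)·(α)^2·(α^2 + α + 1)^2.
Factor degrees with multiplicity: 1 + 1 + 1 + 2 + 2 = 7.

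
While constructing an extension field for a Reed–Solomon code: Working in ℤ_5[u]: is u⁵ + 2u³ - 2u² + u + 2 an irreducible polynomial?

Write h(u) = u⁵ + 2u³ - 2u² + u + 2.
Check for roots in ℤ_5: h(0) = 2; h(1) = 4; h(2) = 4; h(3) = 4; h(4) = 1.
No roots, so no linear factors.
Degree-2 irreducible divisors: test the 10 monic irreducibles of degree 2 over GF(5).
None of them divide h (all give nonzero remainder).
No irreducible factor of degree ≤ 2 exists, so h is irreducible over GF(5).

Yes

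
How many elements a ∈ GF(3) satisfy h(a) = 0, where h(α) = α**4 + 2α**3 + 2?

Evaluate at each of the 3 elements of GF(3):
h(0) = 2; h(1) = 2; h(2) = 1.
No element is a root.

0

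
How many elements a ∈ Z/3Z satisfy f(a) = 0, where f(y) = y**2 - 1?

2

Evaluate at each of the 3 elements of Z/3Z:
f(0) = 2; f(1) = 0 → root; f(2) = 0 → root.
Roots: {1, 2}.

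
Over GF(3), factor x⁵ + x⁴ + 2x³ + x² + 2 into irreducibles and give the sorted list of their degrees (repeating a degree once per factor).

5

Write g(x) = x⁵ + x⁴ + 2x³ + x² + 2.
Roots in GF(3): g(0) = 2; g(1) = 1; g(2) = 1.
Complete factorization: g(x) = (x⁵ + x⁴ + 2x³ + x² + 2).
Factor degrees with multiplicity: 5 = 5.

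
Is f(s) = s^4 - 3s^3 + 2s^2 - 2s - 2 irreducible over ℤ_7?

Check for roots in ℤ_7: f(0) = 5; f(1) = 3; f(2) = 1; f(3) = 3; f(4) = 2; f(5) = 1; f(6) = 6.
No roots, so no linear factors.
Degree-2 irreducible divisors: test the 21 monic irreducibles of degree 2 over GF(7).
None of them divide f (all give nonzero remainder).
No irreducible factor of degree ≤ 2 exists, so f is irreducible over GF(7).

Yes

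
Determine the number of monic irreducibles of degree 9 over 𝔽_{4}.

The number of monic irreducibles of degree 9 over GF(4) is (1/9)·Σ_{d∣9} μ(9/d) 4^d.
Divisors of 9: 1, 3, 9; μ(9/d) for each: 0, -1, 1.
Σ = − 4^3 + 4^9 = 262080.
N = 262080/9 = 29120.

29120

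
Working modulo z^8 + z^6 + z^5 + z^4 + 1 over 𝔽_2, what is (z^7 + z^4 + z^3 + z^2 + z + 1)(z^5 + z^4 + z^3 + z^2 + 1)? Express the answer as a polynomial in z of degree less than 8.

z^7 + z^4 + z + 1

Multiply in 𝔽_2[z]: (z^7 + z^4 + z^3 + z^2 + z + 1)·(z^5 + z^4 + z^3 + z^2 + 1) = z^12 + z^11 + z^10 + z^3 + z + 1.
Reduce using z^8 ≡ z^6 + z^5 + z^4 + 1 (mod z^8 + z^6 + z^5 + z^4 + 1).
Reduced: z^7 + z^4 + z + 1.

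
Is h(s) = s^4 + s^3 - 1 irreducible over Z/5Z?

Check for roots in Z/5Z: h(0) = 4; h(1) = 1; h(2) = 3; h(3) = 2; h(4) = 4.
No roots, so no linear factors.
Degree-2 irreducible divisors: test the 10 monic irreducibles of degree 2 over GF(5).
None of them divide h (all give nonzero remainder).
No irreducible factor of degree ≤ 2 exists, so h is irreducible over GF(5).

Yes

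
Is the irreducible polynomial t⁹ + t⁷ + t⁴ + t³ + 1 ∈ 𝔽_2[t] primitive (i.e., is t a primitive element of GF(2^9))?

No

Write f(t) = t⁹ + t⁷ + t⁴ + t³ + 1.
|GF(2^9)^×| = 2^9 − 1 = 511. Prime factorization: 511 = 7·73.
f is primitive ⇔ t has order 511 in GF(2)[t]/(f), i.e. t^(511/q) ≠ 1 for each prime q | 511.
t^(73) mod f = 1
t^(7) mod f = t⁷.
Since t^(73) = 1, the order of t divides 73 < 511; not primitive.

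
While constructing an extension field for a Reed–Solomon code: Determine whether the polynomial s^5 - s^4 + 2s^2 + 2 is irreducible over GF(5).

Yes

Write f(s) = s^5 - s^4 + 2s^2 + 2.
Check for roots in GF(5): f(0) = 2; f(1) = 4; f(2) = 1; f(3) = 2; f(4) = 2.
No roots, so no linear factors.
Degree-2 irreducible divisors: test the 10 monic irreducibles of degree 2 over GF(5).
None of them divide f (all give nonzero remainder).
No irreducible factor of degree ≤ 2 exists, so f is irreducible over GF(5).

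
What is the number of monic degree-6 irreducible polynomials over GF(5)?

The number of monic irreducibles of degree 6 over GF(5) is (1/6)·Σ_{d∣6} μ(6/d) 5^d.
Divisors of 6: 1, 2, 3, 6; μ(6/d) for each: 1, -1, -1, 1.
Σ = 5^1 − 5^2 − 5^3 + 5^6 = 15480.
N = 15480/6 = 2580.

2580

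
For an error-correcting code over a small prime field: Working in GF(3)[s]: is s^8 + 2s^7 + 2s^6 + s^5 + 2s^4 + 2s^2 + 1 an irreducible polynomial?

Write P(s) = s^8 + 2s^7 + 2s^6 + s^5 + 2s^4 + 2s^2 + 1.
Check for roots in GF(3): P(0) = 1; P(1) = 2; P(2) = 2.
No roots, so no linear factors.
Monic irreducibles of degree 2 over GF(3): s^2 + 1, s^2 + s + 2, s^2 + 2s + 2.
None of them divide P (all give nonzero remainder).
Degree-3 irreducible divisors: test the 8 monic irreducibles of degree 3 over GF(3).
None of them divide P (all give nonzero remainder).
Degree-4 irreducible divisors: test the 18 monic irreducibles of degree 4 over GF(3).
None of them divide P (all give nonzero remainder).
No irreducible factor of degree ≤ 4 exists, so P is irreducible over GF(3).

Yes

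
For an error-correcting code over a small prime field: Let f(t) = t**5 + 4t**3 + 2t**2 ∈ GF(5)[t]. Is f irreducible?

No

Check for roots in GF(5): f(0) = 0 → root; f(1) = 2; f(2) = 2; f(3) = 4; f(4) = 2.
f(0) = 0, so (t) divides f(t); f is reducible.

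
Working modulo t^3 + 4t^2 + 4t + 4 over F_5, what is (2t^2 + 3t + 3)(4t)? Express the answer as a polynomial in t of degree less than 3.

3

Multiply in F_5[t]: (2t^2 + 3t + 3)·(4t) = 3t^3 + 2t^2 + 2t.
Reduce using t^3 ≡ t^2 + t + 1 (mod t^3 + 4t^2 + 4t + 4).
Reduced: 3.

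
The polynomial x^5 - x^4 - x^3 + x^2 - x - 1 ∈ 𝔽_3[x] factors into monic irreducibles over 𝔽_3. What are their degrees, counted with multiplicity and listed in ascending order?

1, 1, 1, 2

Write f(x) = x^5 - x^4 - x^3 + x^2 - x - 1.
Roots in 𝔽_3: f(0) = 2; f(1) = 1; f(2) = 0 → root.
Linear factors from roots: (x + 1).
Complete factorization: f(x) = (x + 1)^3·(x^2 - x - 1).
Factor degrees with multiplicity: 1 + 1 + 1 + 2 = 5.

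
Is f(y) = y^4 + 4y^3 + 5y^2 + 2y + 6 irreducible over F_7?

Check for roots in F_7: f(0) = 6; f(1) = 4; f(2) = 1; f(3) = 1; f(4) = 4; f(5) = 6; f(6) = 6.
No roots, so no linear factors.
Degree-2 irreducible divisors: test the 21 monic irreducibles of degree 2 over GF(7).
None of them divide f (all give nonzero remainder).
No irreducible factor of degree ≤ 2 exists, so f is irreducible over GF(7).

Yes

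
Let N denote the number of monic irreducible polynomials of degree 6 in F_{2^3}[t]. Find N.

Gauss's count: N_{8}(6) = (1/6) Σ_{d|6} μ(6/d)·8^d.
Divisors of 6: 1, 2, 3, 6; μ(6/d) for each: 1, -1, -1, 1.
Σ = 8^1 − 8^2 − 8^3 + 8^6 = 261576.
N = 261576/6 = 43596.

43596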